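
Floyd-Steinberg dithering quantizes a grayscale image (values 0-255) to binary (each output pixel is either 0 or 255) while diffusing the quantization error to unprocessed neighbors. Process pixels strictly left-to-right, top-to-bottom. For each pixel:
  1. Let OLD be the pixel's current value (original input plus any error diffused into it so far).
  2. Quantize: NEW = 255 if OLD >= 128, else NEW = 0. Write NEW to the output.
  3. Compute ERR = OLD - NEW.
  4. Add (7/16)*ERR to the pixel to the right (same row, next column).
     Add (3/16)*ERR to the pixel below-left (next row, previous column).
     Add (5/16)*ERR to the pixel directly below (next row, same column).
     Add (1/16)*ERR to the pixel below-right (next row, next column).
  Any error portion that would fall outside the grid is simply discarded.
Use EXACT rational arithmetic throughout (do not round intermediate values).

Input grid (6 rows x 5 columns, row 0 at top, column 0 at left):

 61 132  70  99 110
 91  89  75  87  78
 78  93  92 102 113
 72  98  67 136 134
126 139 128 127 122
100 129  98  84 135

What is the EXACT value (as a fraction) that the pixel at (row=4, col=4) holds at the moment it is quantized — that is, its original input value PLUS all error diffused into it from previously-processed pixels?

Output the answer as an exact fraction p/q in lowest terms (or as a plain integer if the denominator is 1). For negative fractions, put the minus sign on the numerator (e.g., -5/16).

(0,0): OLD=61 → NEW=0, ERR=61
(0,1): OLD=2539/16 → NEW=255, ERR=-1541/16
(0,2): OLD=7133/256 → NEW=0, ERR=7133/256
(0,3): OLD=455435/4096 → NEW=0, ERR=455435/4096
(0,4): OLD=10397005/65536 → NEW=255, ERR=-6314675/65536
(1,0): OLD=23553/256 → NEW=0, ERR=23553/256
(1,1): OLD=221575/2048 → NEW=0, ERR=221575/2048
(1,2): OLD=9559699/65536 → NEW=255, ERR=-7151981/65536
(1,3): OLD=15119767/262144 → NEW=0, ERR=15119767/262144
(1,4): OLD=335848421/4194304 → NEW=0, ERR=335848421/4194304
(2,0): OLD=4162749/32768 → NEW=0, ERR=4162749/32768
(2,1): OLD=175821679/1048576 → NEW=255, ERR=-91565201/1048576
(2,2): OLD=625272589/16777216 → NEW=0, ERR=625272589/16777216
(2,3): OLD=38794923991/268435456 → NEW=255, ERR=-29656117289/268435456
(2,4): OLD=400692619553/4294967296 → NEW=0, ERR=400692619553/4294967296
(3,0): OLD=1599303789/16777216 → NEW=0, ERR=1599303789/16777216
(3,1): OLD=17091865193/134217728 → NEW=0, ERR=17091865193/134217728
(3,2): OLD=464661685331/4294967296 → NEW=0, ERR=464661685331/4294967296
(3,3): OLD=1448517361467/8589934592 → NEW=255, ERR=-741915959493/8589934592
(3,4): OLD=16281338491079/137438953472 → NEW=0, ERR=16281338491079/137438953472
(4,0): OLD=385830686787/2147483648 → NEW=255, ERR=-161777643453/2147483648
(4,1): OLD=11825225514819/68719476736 → NEW=255, ERR=-5698241052861/68719476736
(4,2): OLD=128967787762765/1099511627776 → NEW=0, ERR=128967787762765/1099511627776
(4,3): OLD=3171861443135299/17592186044416 → NEW=255, ERR=-1314145998190781/17592186044416
(4,4): OLD=34041537920613461/281474976710656 → NEW=0, ERR=34041537920613461/281474976710656
Target (4,4): original=122, with diffused error = 34041537920613461/281474976710656

Answer: 34041537920613461/281474976710656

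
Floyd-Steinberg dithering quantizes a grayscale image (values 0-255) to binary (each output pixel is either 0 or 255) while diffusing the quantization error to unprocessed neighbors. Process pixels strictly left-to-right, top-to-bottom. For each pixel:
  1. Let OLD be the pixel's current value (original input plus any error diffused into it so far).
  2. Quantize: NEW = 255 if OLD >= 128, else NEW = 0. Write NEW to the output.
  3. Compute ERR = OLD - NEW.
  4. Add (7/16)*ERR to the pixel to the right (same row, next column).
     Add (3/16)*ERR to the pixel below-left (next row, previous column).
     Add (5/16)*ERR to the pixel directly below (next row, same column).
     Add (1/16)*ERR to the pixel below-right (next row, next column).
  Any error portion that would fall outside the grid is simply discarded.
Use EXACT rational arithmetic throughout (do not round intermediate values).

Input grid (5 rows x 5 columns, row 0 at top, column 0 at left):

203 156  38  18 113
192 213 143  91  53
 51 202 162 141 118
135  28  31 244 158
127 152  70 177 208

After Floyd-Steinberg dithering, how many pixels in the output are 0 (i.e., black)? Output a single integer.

(0,0): OLD=203 → NEW=255, ERR=-52
(0,1): OLD=533/4 → NEW=255, ERR=-487/4
(0,2): OLD=-977/64 → NEW=0, ERR=-977/64
(0,3): OLD=11593/1024 → NEW=0, ERR=11593/1024
(0,4): OLD=1932543/16384 → NEW=0, ERR=1932543/16384
(1,0): OLD=9787/64 → NEW=255, ERR=-6533/64
(1,1): OLD=63581/512 → NEW=0, ERR=63581/512
(1,2): OLD=3064993/16384 → NEW=255, ERR=-1112927/16384
(1,3): OLD=5634893/65536 → NEW=0, ERR=5634893/65536
(1,4): OLD=134411591/1048576 → NEW=255, ERR=-132975289/1048576
(2,0): OLD=347215/8192 → NEW=0, ERR=347215/8192
(2,1): OLD=62975829/262144 → NEW=255, ERR=-3870891/262144
(2,2): OLD=663519039/4194304 → NEW=255, ERR=-406028481/4194304
(2,3): OLD=6542703437/67108864 → NEW=0, ERR=6542703437/67108864
(2,4): OLD=135718497243/1073741824 → NEW=0, ERR=135718497243/1073741824
(3,0): OLD=610172767/4194304 → NEW=255, ERR=-459374753/4194304
(3,1): OLD=-1343278861/33554432 → NEW=0, ERR=-1343278861/33554432
(3,2): OLD=634976225/1073741824 → NEW=0, ERR=634976225/1073741824
(3,3): OLD=627870173753/2147483648 → NEW=255, ERR=80261843513/2147483648
(3,4): OLD=7557223049149/34359738368 → NEW=255, ERR=-1204510234691/34359738368
(4,0): OLD=45777779121/536870912 → NEW=0, ERR=45777779121/536870912
(4,1): OLD=2921609397809/17179869184 → NEW=255, ERR=-1459257244111/17179869184
(4,2): OLD=10315976342783/274877906944 → NEW=0, ERR=10315976342783/274877906944
(4,3): OLD=873287954994225/4398046511104 → NEW=255, ERR=-248213905337295/4398046511104
(4,4): OLD=12292691156905431/70368744177664 → NEW=255, ERR=-5651338608398889/70368744177664
Output grid:
  Row 0: ##...  (3 black, running=3)
  Row 1: #.#.#  (2 black, running=5)
  Row 2: .##..  (3 black, running=8)
  Row 3: #..##  (2 black, running=10)
  Row 4: .#.##  (2 black, running=12)

Answer: 12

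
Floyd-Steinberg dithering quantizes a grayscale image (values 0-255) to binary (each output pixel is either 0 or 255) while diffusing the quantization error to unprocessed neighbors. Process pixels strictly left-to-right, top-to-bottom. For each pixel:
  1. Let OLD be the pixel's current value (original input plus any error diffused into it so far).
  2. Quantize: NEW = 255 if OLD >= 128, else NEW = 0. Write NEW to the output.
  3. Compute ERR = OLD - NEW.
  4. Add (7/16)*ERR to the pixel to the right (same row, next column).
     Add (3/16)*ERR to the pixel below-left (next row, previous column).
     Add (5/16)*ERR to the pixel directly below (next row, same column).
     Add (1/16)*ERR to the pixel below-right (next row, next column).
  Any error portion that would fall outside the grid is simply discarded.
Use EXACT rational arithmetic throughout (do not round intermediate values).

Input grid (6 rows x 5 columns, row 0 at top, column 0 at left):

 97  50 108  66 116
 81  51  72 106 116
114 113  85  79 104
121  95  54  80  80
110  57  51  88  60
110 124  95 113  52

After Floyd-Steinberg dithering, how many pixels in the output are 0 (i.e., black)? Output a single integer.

(0,0): OLD=97 → NEW=0, ERR=97
(0,1): OLD=1479/16 → NEW=0, ERR=1479/16
(0,2): OLD=38001/256 → NEW=255, ERR=-27279/256
(0,3): OLD=79383/4096 → NEW=0, ERR=79383/4096
(0,4): OLD=8157857/65536 → NEW=0, ERR=8157857/65536
(1,0): OLD=32933/256 → NEW=255, ERR=-32347/256
(1,1): OLD=21891/2048 → NEW=0, ERR=21891/2048
(1,2): OLD=3459519/65536 → NEW=0, ERR=3459519/65536
(1,3): OLD=39801619/262144 → NEW=255, ERR=-27045101/262144
(1,4): OLD=465461209/4194304 → NEW=0, ERR=465461209/4194304
(2,0): OLD=2507345/32768 → NEW=0, ERR=2507345/32768
(2,1): OLD=159192203/1048576 → NEW=255, ERR=-108194677/1048576
(2,2): OLD=632129121/16777216 → NEW=0, ERR=632129121/16777216
(2,3): OLD=23448043923/268435456 → NEW=0, ERR=23448043923/268435456
(2,4): OLD=732066309701/4294967296 → NEW=255, ERR=-363150350779/4294967296
(3,0): OLD=2106634305/16777216 → NEW=0, ERR=2106634305/16777216
(3,1): OLD=17386191149/134217728 → NEW=255, ERR=-16839329491/134217728
(3,2): OLD=89394245247/4294967296 → NEW=0, ERR=89394245247/4294967296
(3,3): OLD=883941921511/8589934592 → NEW=0, ERR=883941921511/8589934592
(3,4): OLD=14301543626083/137438953472 → NEW=0, ERR=14301543626083/137438953472
(4,0): OLD=269970585007/2147483648 → NEW=0, ERR=269970585007/2147483648
(4,1): OLD=5809786763311/68719476736 → NEW=0, ERR=5809786763311/68719476736
(4,2): OLD=116488009396385/1099511627776 → NEW=0, ERR=116488009396385/1099511627776
(4,3): OLD=3295373241259567/17592186044416 → NEW=255, ERR=-1190634200066513/17592186044416
(4,4): OLD=19517360178121417/281474976710656 → NEW=0, ERR=19517360178121417/281474976710656
(5,0): OLD=181570932946413/1099511627776 → NEW=255, ERR=-98804532136467/1099511627776
(5,1): OLD=1221135626664967/8796093022208 → NEW=255, ERR=-1021868093998073/8796093022208
(5,2): OLD=19668413034458175/281474976710656 → NEW=0, ERR=19668413034458175/281474976710656
(5,3): OLD=159926981017147761/1125899906842624 → NEW=255, ERR=-127177495227721359/1125899906842624
(5,4): OLD=360652870657185163/18014398509481984 → NEW=0, ERR=360652870657185163/18014398509481984
Output grid:
  Row 0: ..#..  (4 black, running=4)
  Row 1: #..#.  (3 black, running=7)
  Row 2: .#..#  (3 black, running=10)
  Row 3: .#...  (4 black, running=14)
  Row 4: ...#.  (4 black, running=18)
  Row 5: ##.#.  (2 black, running=20)

Answer: 20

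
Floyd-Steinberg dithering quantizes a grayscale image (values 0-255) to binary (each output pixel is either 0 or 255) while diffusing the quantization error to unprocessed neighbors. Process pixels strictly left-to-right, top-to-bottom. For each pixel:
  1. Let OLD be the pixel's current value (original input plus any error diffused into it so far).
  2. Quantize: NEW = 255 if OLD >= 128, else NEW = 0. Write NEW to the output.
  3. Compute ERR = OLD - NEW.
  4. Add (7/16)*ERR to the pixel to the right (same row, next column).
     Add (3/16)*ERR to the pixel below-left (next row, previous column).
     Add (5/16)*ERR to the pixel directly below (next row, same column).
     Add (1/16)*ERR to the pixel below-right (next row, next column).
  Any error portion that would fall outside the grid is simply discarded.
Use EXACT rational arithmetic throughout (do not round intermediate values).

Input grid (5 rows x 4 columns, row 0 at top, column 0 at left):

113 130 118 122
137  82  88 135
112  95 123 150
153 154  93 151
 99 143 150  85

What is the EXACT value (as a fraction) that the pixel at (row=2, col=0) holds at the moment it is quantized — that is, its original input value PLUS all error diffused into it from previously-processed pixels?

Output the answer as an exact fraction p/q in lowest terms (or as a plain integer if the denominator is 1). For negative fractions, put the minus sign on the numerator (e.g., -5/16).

Answer: 2917841/32768

Derivation:
(0,0): OLD=113 → NEW=0, ERR=113
(0,1): OLD=2871/16 → NEW=255, ERR=-1209/16
(0,2): OLD=21745/256 → NEW=0, ERR=21745/256
(0,3): OLD=651927/4096 → NEW=255, ERR=-392553/4096
(1,0): OLD=40485/256 → NEW=255, ERR=-24795/256
(1,1): OLD=79875/2048 → NEW=0, ERR=79875/2048
(1,2): OLD=7137855/65536 → NEW=0, ERR=7137855/65536
(1,3): OLD=165685225/1048576 → NEW=255, ERR=-101701655/1048576
(2,0): OLD=2917841/32768 → NEW=0, ERR=2917841/32768
Target (2,0): original=112, with diffused error = 2917841/32768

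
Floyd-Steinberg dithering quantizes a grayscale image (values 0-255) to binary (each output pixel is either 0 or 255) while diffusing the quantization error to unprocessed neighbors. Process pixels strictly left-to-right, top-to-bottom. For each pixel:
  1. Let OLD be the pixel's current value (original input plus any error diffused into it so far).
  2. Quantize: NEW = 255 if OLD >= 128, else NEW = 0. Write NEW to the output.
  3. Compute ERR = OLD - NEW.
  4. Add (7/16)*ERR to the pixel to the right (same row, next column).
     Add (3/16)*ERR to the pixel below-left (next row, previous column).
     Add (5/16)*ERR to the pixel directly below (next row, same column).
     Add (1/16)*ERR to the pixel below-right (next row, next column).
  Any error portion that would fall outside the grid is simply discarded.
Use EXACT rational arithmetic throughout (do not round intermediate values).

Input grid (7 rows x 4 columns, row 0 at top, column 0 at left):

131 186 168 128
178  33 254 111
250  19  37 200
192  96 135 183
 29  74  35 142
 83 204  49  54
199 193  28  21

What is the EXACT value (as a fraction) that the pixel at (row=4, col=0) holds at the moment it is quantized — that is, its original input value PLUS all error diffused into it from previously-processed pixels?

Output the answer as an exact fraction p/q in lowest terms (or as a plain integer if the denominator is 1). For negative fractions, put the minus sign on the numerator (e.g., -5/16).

Answer: 43867668337/1073741824

Derivation:
(0,0): OLD=131 → NEW=255, ERR=-124
(0,1): OLD=527/4 → NEW=255, ERR=-493/4
(0,2): OLD=7301/64 → NEW=0, ERR=7301/64
(0,3): OLD=182179/1024 → NEW=255, ERR=-78941/1024
(1,0): OLD=7433/64 → NEW=0, ERR=7433/64
(1,1): OLD=30175/512 → NEW=0, ERR=30175/512
(1,2): OLD=4805035/16384 → NEW=255, ERR=627115/16384
(1,3): OLD=29041565/262144 → NEW=0, ERR=29041565/262144
(2,0): OLD=2435845/8192 → NEW=255, ERR=346885/8192
(2,1): OLD=18449319/262144 → NEW=0, ERR=18449319/262144
(2,2): OLD=54634747/524288 → NEW=0, ERR=54634747/524288
(2,3): OLD=2370648159/8388608 → NEW=255, ERR=231553119/8388608
(3,0): OLD=916155925/4194304 → NEW=255, ERR=-153391595/4194304
(3,1): OLD=8333494347/67108864 → NEW=0, ERR=8333494347/67108864
(3,2): OLD=248536145269/1073741824 → NEW=255, ERR=-25268019851/1073741824
(3,3): OLD=3227125879731/17179869184 → NEW=255, ERR=-1153740762189/17179869184
(4,0): OLD=43867668337/1073741824 → NEW=0, ERR=43867668337/1073741824
Target (4,0): original=29, with diffused error = 43867668337/1073741824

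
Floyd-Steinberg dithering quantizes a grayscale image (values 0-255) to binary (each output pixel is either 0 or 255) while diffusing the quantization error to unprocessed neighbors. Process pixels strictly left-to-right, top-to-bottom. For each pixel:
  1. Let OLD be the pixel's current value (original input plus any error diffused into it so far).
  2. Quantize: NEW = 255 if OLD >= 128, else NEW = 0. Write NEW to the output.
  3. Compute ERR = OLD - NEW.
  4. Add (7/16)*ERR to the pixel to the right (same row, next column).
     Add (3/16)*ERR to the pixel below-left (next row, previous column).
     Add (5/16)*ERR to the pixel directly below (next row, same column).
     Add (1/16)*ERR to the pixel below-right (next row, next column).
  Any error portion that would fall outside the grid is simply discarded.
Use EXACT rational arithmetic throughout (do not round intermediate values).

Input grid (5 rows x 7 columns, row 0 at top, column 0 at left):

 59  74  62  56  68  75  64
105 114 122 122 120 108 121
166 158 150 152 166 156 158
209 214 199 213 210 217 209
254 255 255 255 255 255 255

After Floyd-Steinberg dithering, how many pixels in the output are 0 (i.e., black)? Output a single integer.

Answer: 12

Derivation:
(0,0): OLD=59 → NEW=0, ERR=59
(0,1): OLD=1597/16 → NEW=0, ERR=1597/16
(0,2): OLD=27051/256 → NEW=0, ERR=27051/256
(0,3): OLD=418733/4096 → NEW=0, ERR=418733/4096
(0,4): OLD=7387579/65536 → NEW=0, ERR=7387579/65536
(0,5): OLD=130356253/1048576 → NEW=0, ERR=130356253/1048576
(0,6): OLD=1986235595/16777216 → NEW=0, ERR=1986235595/16777216
(1,0): OLD=36391/256 → NEW=255, ERR=-28889/256
(1,1): OLD=244369/2048 → NEW=0, ERR=244369/2048
(1,2): OLD=15245669/65536 → NEW=255, ERR=-1466011/65536
(1,3): OLD=45062657/262144 → NEW=255, ERR=-21784063/262144
(1,4): OLD=2492582883/16777216 → NEW=255, ERR=-1785607197/16777216
(1,5): OLD=17385103059/134217728 → NEW=255, ERR=-16840417581/134217728
(1,6): OLD=238097622525/2147483648 → NEW=0, ERR=238097622525/2147483648
(2,0): OLD=5017035/32768 → NEW=255, ERR=-3338805/32768
(2,1): OLD=146237161/1048576 → NEW=255, ERR=-121149719/1048576
(2,2): OLD=1414961659/16777216 → NEW=0, ERR=1414961659/16777216
(2,3): OLD=19001950179/134217728 → NEW=255, ERR=-15223570461/134217728
(2,4): OLD=58409155731/1073741824 → NEW=0, ERR=58409155731/1073741824
(2,5): OLD=5316349105521/34359738368 → NEW=255, ERR=-3445384178319/34359738368
(2,6): OLD=77480392247335/549755813888 → NEW=255, ERR=-62707340294105/549755813888
(3,0): OLD=2608780187/16777216 → NEW=255, ERR=-1669409893/16777216
(3,1): OLD=19301378815/134217728 → NEW=255, ERR=-14924141825/134217728
(3,2): OLD=159150422061/1073741824 → NEW=255, ERR=-114653743059/1073741824
(3,3): OLD=628394532427/4294967296 → NEW=255, ERR=-466822128053/4294967296
(3,4): OLD=84418760089499/549755813888 → NEW=255, ERR=-55768972451941/549755813888
(3,5): OLD=542261055620993/4398046511104 → NEW=0, ERR=542261055620993/4398046511104
(3,6): OLD=15553592135889695/70368744177664 → NEW=255, ERR=-2390437629414625/70368744177664
(4,0): OLD=433912025397/2147483648 → NEW=255, ERR=-113696304843/2147483648
(4,1): OLD=5870320879281/34359738368 → NEW=255, ERR=-2891412404559/34359738368
(4,2): OLD=86578935439615/549755813888 → NEW=255, ERR=-53608797101825/549755813888
(4,3): OLD=671483172597157/4398046511104 → NEW=255, ERR=-450018687734363/4398046511104
(4,4): OLD=6855948680411423/35184372088832 → NEW=255, ERR=-2116066202240737/35184372088832
(4,5): OLD=286550692501085919/1125899906842624 → NEW=255, ERR=-553783743783201/1125899906842624
(4,6): OLD=4537378953597227721/18014398509481984 → NEW=255, ERR=-56292666320678199/18014398509481984
Output grid:
  Row 0: .......  (7 black, running=7)
  Row 1: #.####.  (2 black, running=9)
  Row 2: ##.#.##  (2 black, running=11)
  Row 3: #####.#  (1 black, running=12)
  Row 4: #######  (0 black, running=12)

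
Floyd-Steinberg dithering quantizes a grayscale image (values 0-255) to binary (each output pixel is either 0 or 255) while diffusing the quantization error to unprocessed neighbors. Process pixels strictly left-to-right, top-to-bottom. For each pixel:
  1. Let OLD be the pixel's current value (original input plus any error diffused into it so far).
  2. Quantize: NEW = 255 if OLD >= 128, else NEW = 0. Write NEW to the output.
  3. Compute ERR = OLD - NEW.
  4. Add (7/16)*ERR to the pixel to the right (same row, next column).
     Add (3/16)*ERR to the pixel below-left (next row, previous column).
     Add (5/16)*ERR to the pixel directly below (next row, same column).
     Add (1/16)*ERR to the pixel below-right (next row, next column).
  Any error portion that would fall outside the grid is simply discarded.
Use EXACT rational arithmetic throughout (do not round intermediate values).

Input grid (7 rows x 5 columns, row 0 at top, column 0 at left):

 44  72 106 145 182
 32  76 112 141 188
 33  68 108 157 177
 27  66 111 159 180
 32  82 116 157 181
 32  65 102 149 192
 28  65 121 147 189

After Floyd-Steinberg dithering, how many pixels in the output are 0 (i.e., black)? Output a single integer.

Answer: 20

Derivation:
(0,0): OLD=44 → NEW=0, ERR=44
(0,1): OLD=365/4 → NEW=0, ERR=365/4
(0,2): OLD=9339/64 → NEW=255, ERR=-6981/64
(0,3): OLD=99613/1024 → NEW=0, ERR=99613/1024
(0,4): OLD=3679179/16384 → NEW=255, ERR=-498741/16384
(1,0): OLD=4023/64 → NEW=0, ERR=4023/64
(1,1): OLD=58529/512 → NEW=0, ERR=58529/512
(1,2): OLD=2488213/16384 → NEW=255, ERR=-1689707/16384
(1,3): OLD=7455009/65536 → NEW=0, ERR=7455009/65536
(1,4): OLD=245717763/1048576 → NEW=255, ERR=-21669117/1048576
(2,0): OLD=606843/8192 → NEW=0, ERR=606843/8192
(2,1): OLD=31647001/262144 → NEW=0, ERR=31647001/262144
(2,2): OLD=658764235/4194304 → NEW=255, ERR=-410783285/4194304
(2,3): OLD=9353617137/67108864 → NEW=255, ERR=-7759143183/67108864
(2,4): OLD=136438112343/1073741824 → NEW=0, ERR=136438112343/1073741824
(3,0): OLD=305282091/4194304 → NEW=0, ERR=305282091/4194304
(3,1): OLD=4088136751/33554432 → NEW=0, ERR=4088136751/33554432
(3,2): OLD=128380796885/1073741824 → NEW=0, ERR=128380796885/1073741824
(3,3): OLD=414210892485/2147483648 → NEW=255, ERR=-133397437755/2147483648
(3,4): OLD=6367059383529/34359738368 → NEW=255, ERR=-2394673900311/34359738368
(4,0): OLD=41655563077/536870912 → NEW=0, ERR=41655563077/536870912
(4,1): OLD=3109323642277/17179869184 → NEW=255, ERR=-1271542999643/17179869184
(4,2): OLD=32147087469195/274877906944 → NEW=0, ERR=32147087469195/274877906944
(4,3): OLD=805541864759589/4398046511104 → NEW=255, ERR=-315959995571931/4398046511104
(4,4): OLD=8719233478432387/70368744177664 → NEW=0, ERR=8719233478432387/70368744177664
(5,0): OLD=11646354115599/274877906944 → NEW=0, ERR=11646354115599/274877906944
(5,1): OLD=191721486381261/2199023255552 → NEW=0, ERR=191721486381261/2199023255552
(5,2): OLD=11160084718370581/70368744177664 → NEW=255, ERR=-6783945046933739/70368744177664
(5,3): OLD=32345506493167851/281474976710656 → NEW=0, ERR=32345506493167851/281474976710656
(5,4): OLD=1245272903759354345/4503599627370496 → NEW=255, ERR=96854998779877865/4503599627370496
(6,0): OLD=2026181042255039/35184372088832 → NEW=0, ERR=2026181042255039/35184372088832
(6,1): OLD=114855097870134993/1125899906842624 → NEW=0, ERR=114855097870134993/1125899906842624
(6,2): OLD=2927319779928785739/18014398509481984 → NEW=255, ERR=-1666351839989120181/18014398509481984
(6,3): OLD=40481534545534994617/288230376151711744 → NEW=255, ERR=-33017211373151500103/288230376151711744
(6,4): OLD=704603576129280609359/4611686018427387904 → NEW=255, ERR=-471376358569703306161/4611686018427387904
Output grid:
  Row 0: ..#.#  (3 black, running=3)
  Row 1: ..#.#  (3 black, running=6)
  Row 2: ..##.  (3 black, running=9)
  Row 3: ...##  (3 black, running=12)
  Row 4: .#.#.  (3 black, running=15)
  Row 5: ..#.#  (3 black, running=18)
  Row 6: ..###  (2 black, running=20)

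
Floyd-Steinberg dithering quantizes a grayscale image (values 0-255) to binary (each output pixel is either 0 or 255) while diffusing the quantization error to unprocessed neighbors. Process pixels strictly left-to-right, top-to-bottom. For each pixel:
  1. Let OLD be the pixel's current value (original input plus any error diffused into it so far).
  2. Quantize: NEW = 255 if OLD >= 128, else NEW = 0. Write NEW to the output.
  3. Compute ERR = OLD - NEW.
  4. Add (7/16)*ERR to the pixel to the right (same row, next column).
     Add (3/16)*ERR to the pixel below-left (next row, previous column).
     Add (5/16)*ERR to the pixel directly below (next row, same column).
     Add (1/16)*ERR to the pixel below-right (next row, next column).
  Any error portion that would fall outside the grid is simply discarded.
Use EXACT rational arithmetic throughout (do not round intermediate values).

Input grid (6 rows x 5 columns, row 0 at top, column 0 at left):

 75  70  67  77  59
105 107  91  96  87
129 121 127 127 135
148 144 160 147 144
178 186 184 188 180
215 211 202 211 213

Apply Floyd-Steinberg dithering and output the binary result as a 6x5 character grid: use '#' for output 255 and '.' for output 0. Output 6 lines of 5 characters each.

(0,0): OLD=75 → NEW=0, ERR=75
(0,1): OLD=1645/16 → NEW=0, ERR=1645/16
(0,2): OLD=28667/256 → NEW=0, ERR=28667/256
(0,3): OLD=516061/4096 → NEW=0, ERR=516061/4096
(0,4): OLD=7479051/65536 → NEW=0, ERR=7479051/65536
(1,0): OLD=37815/256 → NEW=255, ERR=-27465/256
(1,1): OLD=241409/2048 → NEW=0, ERR=241409/2048
(1,2): OLD=13606165/65536 → NEW=255, ERR=-3105515/65536
(1,3): OLD=37496369/262144 → NEW=255, ERR=-29350351/262144
(1,4): OLD=342060915/4194304 → NEW=0, ERR=342060915/4194304
(2,0): OLD=3852699/32768 → NEW=0, ERR=3852699/32768
(2,1): OLD=203093337/1048576 → NEW=255, ERR=-64293543/1048576
(2,2): OLD=1203607627/16777216 → NEW=0, ERR=1203607627/16777216
(2,3): OLD=36434163121/268435456 → NEW=255, ERR=-32016878159/268435456
(2,4): OLD=435107171223/4294967296 → NEW=0, ERR=435107171223/4294967296
(3,0): OLD=2906579179/16777216 → NEW=255, ERR=-1371610901/16777216
(3,1): OLD=14746675343/134217728 → NEW=0, ERR=14746675343/134217728
(3,2): OLD=877427050837/4294967296 → NEW=255, ERR=-217789609643/4294967296
(3,3): OLD=953666328269/8589934592 → NEW=0, ERR=953666328269/8589934592
(3,4): OLD=29793405208993/137438953472 → NEW=255, ERR=-5253527926367/137438953472
(4,0): OLD=371627679333/2147483648 → NEW=255, ERR=-175980650907/2147483648
(4,1): OLD=11673060395493/68719476736 → NEW=255, ERR=-5850406172187/68719476736
(4,2): OLD=174372417188107/1099511627776 → NEW=255, ERR=-106003047894773/1099511627776
(4,3): OLD=2993817280877541/17592186044416 → NEW=255, ERR=-1492190160448539/17592186044416
(4,4): OLD=38811015452198339/281474976710656 → NEW=255, ERR=-32965103609018941/281474976710656
(5,0): OLD=190686877310159/1099511627776 → NEW=255, ERR=-89688587772721/1099511627776
(5,1): OLD=1103993705119533/8796093022208 → NEW=0, ERR=1103993705119533/8796093022208
(5,2): OLD=57859338874218645/281474976710656 → NEW=255, ERR=-13916780186998635/281474976710656
(5,3): OLD=151858689035545595/1125899906842624 → NEW=255, ERR=-135245787209323525/1125899906842624
(5,4): OLD=2135544129605312601/18014398509481984 → NEW=0, ERR=2135544129605312601/18014398509481984
Row 0: .....
Row 1: #.##.
Row 2: .#.#.
Row 3: #.#.#
Row 4: #####
Row 5: #.##.

Answer: .....
#.##.
.#.#.
#.#.#
#####
#.##.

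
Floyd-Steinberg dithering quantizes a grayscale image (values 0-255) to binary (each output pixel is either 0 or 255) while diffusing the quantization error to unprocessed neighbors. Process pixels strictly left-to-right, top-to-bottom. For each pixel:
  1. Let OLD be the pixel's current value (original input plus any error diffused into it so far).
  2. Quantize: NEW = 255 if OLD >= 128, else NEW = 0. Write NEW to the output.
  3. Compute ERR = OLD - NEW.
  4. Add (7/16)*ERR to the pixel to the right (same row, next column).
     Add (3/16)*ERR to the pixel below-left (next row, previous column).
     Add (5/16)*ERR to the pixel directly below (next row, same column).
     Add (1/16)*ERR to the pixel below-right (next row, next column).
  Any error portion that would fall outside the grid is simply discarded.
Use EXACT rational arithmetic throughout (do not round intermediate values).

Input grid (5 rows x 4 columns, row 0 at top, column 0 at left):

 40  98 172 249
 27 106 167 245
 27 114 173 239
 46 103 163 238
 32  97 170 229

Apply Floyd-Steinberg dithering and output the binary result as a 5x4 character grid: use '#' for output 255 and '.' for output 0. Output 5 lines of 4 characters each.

(0,0): OLD=40 → NEW=0, ERR=40
(0,1): OLD=231/2 → NEW=0, ERR=231/2
(0,2): OLD=7121/32 → NEW=255, ERR=-1039/32
(0,3): OLD=120215/512 → NEW=255, ERR=-10345/512
(1,0): OLD=1957/32 → NEW=0, ERR=1957/32
(1,1): OLD=42307/256 → NEW=255, ERR=-22973/256
(1,2): OLD=991423/8192 → NEW=0, ERR=991423/8192
(1,3): OLD=37959017/131072 → NEW=255, ERR=4535657/131072
(2,0): OLD=119953/4096 → NEW=0, ERR=119953/4096
(2,1): OLD=16421131/131072 → NEW=0, ERR=16421131/131072
(2,2): OLD=69864231/262144 → NEW=255, ERR=3017511/262144
(2,3): OLD=1100643339/4194304 → NEW=255, ERR=31095819/4194304
(3,0): OLD=164924865/2097152 → NEW=0, ERR=164924865/2097152
(3,1): OLD=6058107231/33554432 → NEW=255, ERR=-2498272929/33554432
(3,2): OLD=76903364385/536870912 → NEW=255, ERR=-59998718175/536870912
(3,3): OLD=1650494592359/8589934592 → NEW=255, ERR=-539938728601/8589934592
(4,0): OLD=22879039597/536870912 → NEW=0, ERR=22879039597/536870912
(4,1): OLD=327869854599/4294967296 → NEW=0, ERR=327869854599/4294967296
(4,2): OLD=20895528544999/137438953472 → NEW=255, ERR=-14151404590361/137438953472
(4,3): OLD=345961723248001/2199023255552 → NEW=255, ERR=-214789206917759/2199023255552
Row 0: ..##
Row 1: .#.#
Row 2: ..##
Row 3: .###
Row 4: ..##

Answer: ..##
.#.#
..##
.###
..##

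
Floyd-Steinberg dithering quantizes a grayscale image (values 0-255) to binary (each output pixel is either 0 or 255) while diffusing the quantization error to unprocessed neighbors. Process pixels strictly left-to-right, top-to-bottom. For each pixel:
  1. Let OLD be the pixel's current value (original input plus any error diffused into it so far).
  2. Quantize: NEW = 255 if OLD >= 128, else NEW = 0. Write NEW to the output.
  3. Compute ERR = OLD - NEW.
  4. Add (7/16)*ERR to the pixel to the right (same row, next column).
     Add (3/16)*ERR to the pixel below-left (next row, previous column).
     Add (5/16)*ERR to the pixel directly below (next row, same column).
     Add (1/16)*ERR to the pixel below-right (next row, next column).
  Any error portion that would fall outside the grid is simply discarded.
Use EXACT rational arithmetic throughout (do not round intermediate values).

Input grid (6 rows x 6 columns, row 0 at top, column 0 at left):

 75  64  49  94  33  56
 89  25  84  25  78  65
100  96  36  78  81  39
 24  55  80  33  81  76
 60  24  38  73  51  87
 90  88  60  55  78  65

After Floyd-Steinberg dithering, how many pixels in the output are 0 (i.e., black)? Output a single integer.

(0,0): OLD=75 → NEW=0, ERR=75
(0,1): OLD=1549/16 → NEW=0, ERR=1549/16
(0,2): OLD=23387/256 → NEW=0, ERR=23387/256
(0,3): OLD=548733/4096 → NEW=255, ERR=-495747/4096
(0,4): OLD=-1307541/65536 → NEW=0, ERR=-1307541/65536
(0,5): OLD=49567469/1048576 → NEW=0, ERR=49567469/1048576
(1,0): OLD=33431/256 → NEW=255, ERR=-31849/256
(1,1): OLD=46369/2048 → NEW=0, ERR=46369/2048
(1,2): OLD=6934453/65536 → NEW=0, ERR=6934453/65536
(1,3): OLD=9290065/262144 → NEW=0, ERR=9290065/262144
(1,4): OLD=1485932563/16777216 → NEW=0, ERR=1485932563/16777216
(1,5): OLD=31480499605/268435456 → NEW=0, ERR=31480499605/268435456
(2,0): OLD=2141947/32768 → NEW=0, ERR=2141947/32768
(2,1): OLD=150719609/1048576 → NEW=255, ERR=-116667271/1048576
(2,2): OLD=477286827/16777216 → NEW=0, ERR=477286827/16777216
(2,3): OLD=16742405907/134217728 → NEW=0, ERR=16742405907/134217728
(2,4): OLD=805115164089/4294967296 → NEW=255, ERR=-290101496391/4294967296
(2,5): OLD=3548187822495/68719476736 → NEW=0, ERR=3548187822495/68719476736
(3,0): OLD=395362891/16777216 → NEW=0, ERR=395362891/16777216
(3,1): OLD=5363322991/134217728 → NEW=0, ERR=5363322991/134217728
(3,2): OLD=131863616445/1073741824 → NEW=0, ERR=131863616445/1073741824
(3,3): OLD=7890589876407/68719476736 → NEW=0, ERR=7890589876407/68719476736
(3,4): OLD=70151563282647/549755813888 → NEW=0, ERR=70151563282647/549755813888
(3,5): OLD=1264358534028089/8796093022208 → NEW=255, ERR=-978645186634951/8796093022208
(4,0): OLD=160753503493/2147483648 → NEW=0, ERR=160753503493/2147483648
(4,1): OLD=3220762233281/34359738368 → NEW=0, ERR=3220762233281/34359738368
(4,2): OLD=155486261384435/1099511627776 → NEW=255, ERR=-124889203698445/1099511627776
(4,3): OLD=1597190068401375/17592186044416 → NEW=0, ERR=1597190068401375/17592186044416
(4,4): OLD=32907924304827087/281474976710656 → NEW=0, ERR=32907924304827087/281474976710656
(4,5): OLD=501503008254145865/4503599627370496 → NEW=0, ERR=501503008254145865/4503599627370496
(5,0): OLD=72000590229203/549755813888 → NEW=255, ERR=-68187142312237/549755813888
(5,1): OLD=816452519555331/17592186044416 → NEW=0, ERR=816452519555331/17592186044416
(5,2): OLD=9526565206147537/140737488355328 → NEW=0, ERR=9526565206147537/140737488355328
(5,3): OLD=575597234631232139/4503599627370496 → NEW=0, ERR=575597234631232139/4503599627370496
(5,4): OLD=1774462075504545067/9007199254740992 → NEW=255, ERR=-522373734454407893/9007199254740992
(5,5): OLD=11778954744045701863/144115188075855872 → NEW=0, ERR=11778954744045701863/144115188075855872
Output grid:
  Row 0: ...#..  (5 black, running=5)
  Row 1: #.....  (5 black, running=10)
  Row 2: .#..#.  (4 black, running=14)
  Row 3: .....#  (5 black, running=19)
  Row 4: ..#...  (5 black, running=24)
  Row 5: #...#.  (4 black, running=28)

Answer: 28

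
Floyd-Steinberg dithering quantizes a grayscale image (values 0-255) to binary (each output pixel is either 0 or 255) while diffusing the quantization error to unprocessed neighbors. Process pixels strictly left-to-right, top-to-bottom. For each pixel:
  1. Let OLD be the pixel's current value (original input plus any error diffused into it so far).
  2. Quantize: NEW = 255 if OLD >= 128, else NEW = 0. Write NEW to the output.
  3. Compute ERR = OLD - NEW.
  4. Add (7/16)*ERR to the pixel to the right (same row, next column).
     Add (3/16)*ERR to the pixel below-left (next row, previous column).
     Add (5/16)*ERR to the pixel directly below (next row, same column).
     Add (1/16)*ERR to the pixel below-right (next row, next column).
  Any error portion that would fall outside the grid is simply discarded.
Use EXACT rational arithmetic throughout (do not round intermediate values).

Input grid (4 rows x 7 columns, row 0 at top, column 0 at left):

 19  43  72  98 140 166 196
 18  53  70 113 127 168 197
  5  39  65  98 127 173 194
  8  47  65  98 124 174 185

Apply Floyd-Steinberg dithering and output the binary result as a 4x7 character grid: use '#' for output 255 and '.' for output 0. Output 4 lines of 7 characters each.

Answer: ...#.##
...#.##
..#.#.#
....##.

Derivation:
(0,0): OLD=19 → NEW=0, ERR=19
(0,1): OLD=821/16 → NEW=0, ERR=821/16
(0,2): OLD=24179/256 → NEW=0, ERR=24179/256
(0,3): OLD=570661/4096 → NEW=255, ERR=-473819/4096
(0,4): OLD=5858307/65536 → NEW=0, ERR=5858307/65536
(0,5): OLD=215071765/1048576 → NEW=255, ERR=-52315115/1048576
(0,6): OLD=2922128531/16777216 → NEW=255, ERR=-1356061549/16777216
(1,0): OLD=8591/256 → NEW=0, ERR=8591/256
(1,1): OLD=210153/2048 → NEW=0, ERR=210153/2048
(1,2): OLD=8252701/65536 → NEW=0, ERR=8252701/65536
(1,3): OLD=40529305/262144 → NEW=255, ERR=-26317415/262144
(1,4): OLD=1584240363/16777216 → NEW=0, ERR=1584240363/16777216
(1,5): OLD=24716585947/134217728 → NEW=255, ERR=-9508934693/134217728
(1,6): OLD=295552939125/2147483648 → NEW=255, ERR=-252055391115/2147483648
(2,0): OLD=1137939/32768 → NEW=0, ERR=1137939/32768
(2,1): OLD=117407489/1048576 → NEW=0, ERR=117407489/1048576
(2,2): OLD=2364376899/16777216 → NEW=255, ERR=-1913813181/16777216
(2,3): OLD=5676911083/134217728 → NEW=0, ERR=5676911083/134217728
(2,4): OLD=166918547419/1073741824 → NEW=255, ERR=-106885617701/1073741824
(2,5): OLD=3133737907529/34359738368 → NEW=0, ERR=3133737907529/34359738368
(2,6): OLD=105990074676367/549755813888 → NEW=255, ERR=-34197657865073/549755813888
(3,0): OLD=668510435/16777216 → NEW=0, ERR=668510435/16777216
(3,1): OLD=10764911911/134217728 → NEW=0, ERR=10764911911/134217728
(3,2): OLD=85223592549/1073741824 → NEW=0, ERR=85223592549/1073741824
(3,3): OLD=516031968627/4294967296 → NEW=0, ERR=516031968627/4294967296
(3,4): OLD=90820315292899/549755813888 → NEW=255, ERR=-49367417248541/549755813888
(3,5): OLD=639164443934297/4398046511104 → NEW=255, ERR=-482337416397223/4398046511104
(3,6): OLD=8675067895648071/70368744177664 → NEW=0, ERR=8675067895648071/70368744177664
Row 0: ...#.##
Row 1: ...#.##
Row 2: ..#.#.#
Row 3: ....##.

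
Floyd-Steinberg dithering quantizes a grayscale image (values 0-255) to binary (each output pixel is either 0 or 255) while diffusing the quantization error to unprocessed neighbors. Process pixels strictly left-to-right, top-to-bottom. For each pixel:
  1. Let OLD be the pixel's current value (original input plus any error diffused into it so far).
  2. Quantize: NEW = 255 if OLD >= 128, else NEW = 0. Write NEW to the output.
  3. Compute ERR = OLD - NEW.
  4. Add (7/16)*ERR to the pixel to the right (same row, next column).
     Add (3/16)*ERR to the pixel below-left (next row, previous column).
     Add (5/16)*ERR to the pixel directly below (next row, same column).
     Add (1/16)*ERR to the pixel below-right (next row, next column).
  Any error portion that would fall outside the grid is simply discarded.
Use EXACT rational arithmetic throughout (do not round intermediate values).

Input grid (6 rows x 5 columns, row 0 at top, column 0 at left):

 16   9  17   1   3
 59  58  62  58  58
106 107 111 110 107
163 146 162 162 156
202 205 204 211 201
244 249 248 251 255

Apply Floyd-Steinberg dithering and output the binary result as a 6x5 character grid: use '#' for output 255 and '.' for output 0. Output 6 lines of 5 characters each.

(0,0): OLD=16 → NEW=0, ERR=16
(0,1): OLD=16 → NEW=0, ERR=16
(0,2): OLD=24 → NEW=0, ERR=24
(0,3): OLD=23/2 → NEW=0, ERR=23/2
(0,4): OLD=257/32 → NEW=0, ERR=257/32
(1,0): OLD=67 → NEW=0, ERR=67
(1,1): OLD=1565/16 → NEW=0, ERR=1565/16
(1,2): OLD=29555/256 → NEW=0, ERR=29555/256
(1,3): OLD=471485/4096 → NEW=0, ERR=471485/4096
(1,4): OLD=7313067/65536 → NEW=0, ERR=7313067/65536
(2,0): OLD=37191/256 → NEW=255, ERR=-28089/256
(2,1): OLD=236333/2048 → NEW=0, ERR=236333/2048
(2,2): OLD=14762653/65536 → NEW=255, ERR=-1949027/65536
(2,3): OLD=42231063/262144 → NEW=255, ERR=-24615657/262144
(2,4): OLD=452917309/4194304 → NEW=0, ERR=452917309/4194304
(3,0): OLD=4926623/32768 → NEW=255, ERR=-3429217/32768
(3,1): OLD=129858473/1048576 → NEW=0, ERR=129858473/1048576
(3,2): OLD=3296610755/16777216 → NEW=255, ERR=-981579325/16777216
(3,3): OLD=33674535153/268435456 → NEW=0, ERR=33674535153/268435456
(3,4): OLD=1025463750359/4294967296 → NEW=255, ERR=-69752910121/4294967296
(4,0): OLD=3229898331/16777216 → NEW=255, ERR=-1048291749/16777216
(4,1): OLD=26689703499/134217728 → NEW=255, ERR=-7535817141/134217728
(4,2): OLD=826412916957/4294967296 → NEW=255, ERR=-268803743523/4294967296
(4,3): OLD=464112598791/2147483648 → NEW=255, ERR=-83495731449/2147483648
(4,4): OLD=12833702595493/68719476736 → NEW=255, ERR=-4689763972187/68719476736
(5,0): OLD=459446888729/2147483648 → NEW=255, ERR=-88161441511/2147483648
(5,1): OLD=13596384865237/68719476736 → NEW=255, ERR=-3927081702443/68719476736
(5,2): OLD=211811083694211/1099511627776 → NEW=255, ERR=-68564381388669/1099511627776
(5,3): OLD=3428016525911429/17592186044416 → NEW=255, ERR=-1057990915414651/17592186044416
(5,4): OLD=57683287736885155/281474976710656 → NEW=255, ERR=-14092831324332125/281474976710656
Row 0: .....
Row 1: .....
Row 2: #.##.
Row 3: #.#.#
Row 4: #####
Row 5: #####

Answer: .....
.....
#.##.
#.#.#
#####
#####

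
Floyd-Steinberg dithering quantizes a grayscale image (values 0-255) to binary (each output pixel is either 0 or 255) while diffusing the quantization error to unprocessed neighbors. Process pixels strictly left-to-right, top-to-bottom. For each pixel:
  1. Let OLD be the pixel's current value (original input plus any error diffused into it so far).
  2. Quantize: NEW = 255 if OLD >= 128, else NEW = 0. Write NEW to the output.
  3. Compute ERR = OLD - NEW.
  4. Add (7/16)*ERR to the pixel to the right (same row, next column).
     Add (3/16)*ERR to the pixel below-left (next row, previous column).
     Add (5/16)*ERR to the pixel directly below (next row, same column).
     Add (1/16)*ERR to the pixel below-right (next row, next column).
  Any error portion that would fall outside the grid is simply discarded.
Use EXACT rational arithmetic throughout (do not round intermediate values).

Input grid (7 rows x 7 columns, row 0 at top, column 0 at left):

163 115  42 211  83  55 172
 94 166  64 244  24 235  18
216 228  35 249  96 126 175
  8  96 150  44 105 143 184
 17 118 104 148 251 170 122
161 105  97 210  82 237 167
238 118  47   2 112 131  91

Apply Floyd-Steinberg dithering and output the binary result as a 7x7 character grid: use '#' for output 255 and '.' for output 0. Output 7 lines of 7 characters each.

(0,0): OLD=163 → NEW=255, ERR=-92
(0,1): OLD=299/4 → NEW=0, ERR=299/4
(0,2): OLD=4781/64 → NEW=0, ERR=4781/64
(0,3): OLD=249531/1024 → NEW=255, ERR=-11589/1024
(0,4): OLD=1278749/16384 → NEW=0, ERR=1278749/16384
(0,5): OLD=23369163/262144 → NEW=0, ERR=23369163/262144
(0,6): OLD=885004429/4194304 → NEW=255, ERR=-184543091/4194304
(1,0): OLD=5073/64 → NEW=0, ERR=5073/64
(1,1): OLD=118935/512 → NEW=255, ERR=-11625/512
(1,2): OLD=1310083/16384 → NEW=0, ERR=1310083/16384
(1,3): OLD=19316695/65536 → NEW=255, ERR=2605015/65536
(1,4): OLD=343044341/4194304 → NEW=0, ERR=343044341/4194304
(1,5): OLD=9907578469/33554432 → NEW=255, ERR=1351198309/33554432
(1,6): OLD=14731593803/536870912 → NEW=0, ERR=14731593803/536870912
(2,0): OLD=1937517/8192 → NEW=255, ERR=-151443/8192
(2,1): OLD=61017567/262144 → NEW=255, ERR=-5829153/262144
(2,2): OLD=236111389/4194304 → NEW=0, ERR=236111389/4194304
(2,3): OLD=10280502965/33554432 → NEW=255, ERR=1724122805/33554432
(2,4): OLD=41358801717/268435456 → NEW=255, ERR=-27092239563/268435456
(2,5): OLD=899240726487/8589934592 → NEW=0, ERR=899240726487/8589934592
(2,6): OLD=31870936214353/137438953472 → NEW=255, ERR=-3175996921007/137438953472
(3,0): OLD=-8163907/4194304 → NEW=0, ERR=-8163907/4194304
(3,1): OLD=3274883353/33554432 → NEW=0, ERR=3274883353/33554432
(3,2): OLD=58662756331/268435456 → NEW=255, ERR=-9788284949/268435456
(3,3): OLD=30814972197/1073741824 → NEW=0, ERR=30814972197/1073741824
(3,4): OLD=14961067845053/137438953472 → NEW=0, ERR=14961067845053/137438953472
(3,5): OLD=233863920579495/1099511627776 → NEW=255, ERR=-46511544503385/1099511627776
(3,6): OLD=2899444356798905/17592186044416 → NEW=255, ERR=-1586563084527175/17592186044416
(4,0): OLD=18624899283/536870912 → NEW=0, ERR=18624899283/536870912
(4,1): OLD=1346202555287/8589934592 → NEW=255, ERR=-844230765673/8589934592
(4,2): OLD=8395839680633/137438953472 → NEW=0, ERR=8395839680633/137438953472
(4,3): OLD=221909751716739/1099511627776 → NEW=255, ERR=-58465713366141/1099511627776
(4,4): OLD=2248420657703561/8796093022208 → NEW=255, ERR=5416937040521/8796093022208
(4,5): OLD=41360987029693273/281474976710656 → NEW=255, ERR=-30415132031524007/281474976710656
(4,6): OLD=197701228163491903/4503599627370496 → NEW=0, ERR=197701228163491903/4503599627370496
(5,0): OLD=21084971154613/137438953472 → NEW=255, ERR=-13961961980747/137438953472
(5,1): OLD=47790369986119/1099511627776 → NEW=0, ERR=47790369986119/1099511627776
(5,2): OLD=1046674772665969/8796093022208 → NEW=0, ERR=1046674772665969/8796093022208
(5,3): OLD=17548275989658549/70368744177664 → NEW=255, ERR=-395753775645771/70368744177664
(5,4): OLD=252868154936478327/4503599627370496 → NEW=0, ERR=252868154936478327/4503599627370496
(5,5): OLD=8505196732638785511/36028797018963968 → NEW=255, ERR=-682146507197026329/36028797018963968
(5,6): OLD=95508832310797141417/576460752303423488 → NEW=255, ERR=-51488659526575848023/576460752303423488
(6,0): OLD=3771832909299485/17592186044416 → NEW=255, ERR=-714174532026595/17592186044416
(6,1): OLD=36530972629020961/281474976710656 → NEW=255, ERR=-35245146432196319/281474976710656
(6,2): OLD=139906410496291331/4503599627370496 → NEW=0, ERR=139906410496291331/4503599627370496
(6,3): OLD=1145660400878829789/36028797018963968 → NEW=0, ERR=1145660400878829789/36028797018963968
(6,4): OLD=10056110975859082315/72057594037927936 → NEW=255, ERR=-8318575503812541365/72057594037927936
(6,5): OLD=565750933290852889875/9223372036854775808 → NEW=0, ERR=565750933290852889875/9223372036854775808
(6,6): OLD=13095763950728017223509/147573952589676412928 → NEW=0, ERR=13095763950728017223509/147573952589676412928
Row 0: #..#..#
Row 1: .#.#.#.
Row 2: ##.##.#
Row 3: ..#..##
Row 4: .#.###.
Row 5: #..#.##
Row 6: ##..#..

Answer: #..#..#
.#.#.#.
##.##.#
..#..##
.#.###.
#..#.##
##..#..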